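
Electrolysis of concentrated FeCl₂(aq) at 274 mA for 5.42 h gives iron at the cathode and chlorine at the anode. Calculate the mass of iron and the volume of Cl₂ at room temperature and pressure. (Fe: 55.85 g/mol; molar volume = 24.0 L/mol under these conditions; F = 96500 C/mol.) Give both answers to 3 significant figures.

1.55 g Fe; 0.665 L Cl₂

Q = 0.274 × 19512 = 5346 C; n(e⁻) = 5346 / 96500 = 0.05540 mol
Cathode: Fe²⁺ + 2e⁻ → Fe → n(Fe) = 0.05540/2 = 0.02770 mol → 1.55 g
Anode: 2Cl⁻ → Cl₂ + 2e⁻ → n(Cl₂) = 0.05540/2 = 0.02770 mol → 0.665 L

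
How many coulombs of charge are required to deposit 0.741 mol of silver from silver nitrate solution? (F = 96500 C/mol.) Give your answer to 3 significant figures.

71500 C

Ag⁺ + e⁻ → Ag, so n(e⁻) = 1 × 0.741 = 0.7410 mol
Q = 0.7410 × 96500 = 71510 C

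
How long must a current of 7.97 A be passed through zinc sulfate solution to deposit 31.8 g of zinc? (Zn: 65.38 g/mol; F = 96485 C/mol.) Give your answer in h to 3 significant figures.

3.27 h

n(Zn) = 31.8 / 65.38 = 0.4864 mol
Zn²⁺ + 2e⁻ → Zn, so n(e⁻) = 2 × 0.4864 = 0.9728 mol
Q = 0.9728 × 96485 = 93860 C
t = Q / I = 93860 / 7.97 = 11780 s = 3.27 h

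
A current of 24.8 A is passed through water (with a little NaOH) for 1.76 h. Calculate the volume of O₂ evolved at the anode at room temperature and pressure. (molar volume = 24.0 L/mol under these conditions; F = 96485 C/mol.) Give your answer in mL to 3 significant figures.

9770 mL

Charge passed = 24.8 × 6336 = 1.571×10^5 C
Moles of electrons = 1.571×10^5 / 96485 = 1.628 mol
2H₂O → O₂ + 4H⁺ + 4e⁻, so n(O₂) = 1.628 / 4 = 0.4070 mol
V = 0.4070 × 24.0 = 9.768 L
= 9770 mL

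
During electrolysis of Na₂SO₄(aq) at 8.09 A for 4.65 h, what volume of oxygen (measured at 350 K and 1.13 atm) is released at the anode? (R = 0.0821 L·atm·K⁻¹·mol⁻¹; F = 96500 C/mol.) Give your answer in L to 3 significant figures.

8.92 L

Q = It = 8.09 × 16740 = 1.354×10^5 C
Moles of electrons = 1.354×10^5 / 96500 = 1.403 mol
2H₂O → O₂ + 4H⁺ + 4e⁻, so n(O₂) = 1.403 / 4 = 0.3508 mol
V = nRT/P = 0.3508 × 0.0821 × 350 / 1.13 = 8.921 L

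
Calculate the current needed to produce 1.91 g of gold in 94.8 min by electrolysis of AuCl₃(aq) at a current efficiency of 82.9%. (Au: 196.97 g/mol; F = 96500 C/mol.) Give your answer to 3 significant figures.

0.595 A

n(Au) = 1.91 / 196.97 = 0.009697 mol
Au³⁺ + 3e⁻ → Au, so n(e⁻) = 3 × 0.009697 = 0.02909 mol
Q = 0.02909 × 96500 / 0.829 = 3386 C
I = Q / t = 3386 / 5688 s = 0.595 A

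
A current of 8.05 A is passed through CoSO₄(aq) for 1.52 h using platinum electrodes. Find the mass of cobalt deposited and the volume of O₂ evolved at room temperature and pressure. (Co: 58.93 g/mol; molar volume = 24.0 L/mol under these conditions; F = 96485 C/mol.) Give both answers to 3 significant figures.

13.5 g Co; 2.74 L O₂

Q = 8.05 × 5472 = 44050 C; n(e⁻) = 44050 / 96485 = 0.4565 mol
Cathode: Co²⁺ + 2e⁻ → Co → n(Co) = 0.4565/2 = 0.2283 mol → 13.5 g
Anode: 2H₂O → O₂ + 4H⁺ + 4e⁻ → n(O₂) = 0.4565/4 = 0.1141 mol → 2.74 L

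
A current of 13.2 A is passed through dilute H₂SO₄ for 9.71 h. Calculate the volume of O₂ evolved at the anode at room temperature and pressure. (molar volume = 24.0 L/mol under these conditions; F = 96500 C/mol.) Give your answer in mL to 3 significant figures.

Charge passed = 13.2 × 34956 = 4.614×10^5 C
Moles of electrons = 4.614×10^5 / 96500 = 4.781 mol
2H₂O → O₂ + 4H⁺ + 4e⁻, so n(O₂) = 4.781 / 4 = 1.195 mol
V = 1.195 × 24.0 = 28.68 L
= 28700 mL

28700 mL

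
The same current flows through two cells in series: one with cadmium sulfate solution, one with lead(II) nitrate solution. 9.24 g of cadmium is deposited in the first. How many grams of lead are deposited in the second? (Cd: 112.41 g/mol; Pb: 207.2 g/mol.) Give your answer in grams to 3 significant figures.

17.0 g

n(Cd) = 9.24 / 112.41 = 0.08220 mol
Cd²⁺ + 2e⁻ → Cd, so n(e⁻) = 2 × 0.08220 = 0.1644 mol
The cells are in series, so the same charge (and hence the same n(e⁻) = 0.1644 mol) passes through both.
Pb²⁺ + 2e⁻ → Pb, so n(Pb) = 0.1644 / 2 = 0.08220 mol
m(Pb) = 0.08220 × 207.2 = 17.0 g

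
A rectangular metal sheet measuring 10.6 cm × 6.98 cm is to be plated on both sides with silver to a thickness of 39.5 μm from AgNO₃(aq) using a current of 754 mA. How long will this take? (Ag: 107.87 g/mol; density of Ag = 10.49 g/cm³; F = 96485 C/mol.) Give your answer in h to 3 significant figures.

Plated area = 2 × 10.6 × 6.98 = 148.0 cm²
Volume = 148.0 × 39.5×10⁻⁴ cm = 0.5846 cm³
m(Ag) = 0.5846 × 10.49 = 6.132 g
n(Ag) = 6.132 / 107.87 = 0.05685 mol; n(e⁻) = 0.05685 mol
Q = 0.05685 × 96485 = 5485 C
t = 5485 / 0.754 = 7275 s = 2.02 h

2.02 h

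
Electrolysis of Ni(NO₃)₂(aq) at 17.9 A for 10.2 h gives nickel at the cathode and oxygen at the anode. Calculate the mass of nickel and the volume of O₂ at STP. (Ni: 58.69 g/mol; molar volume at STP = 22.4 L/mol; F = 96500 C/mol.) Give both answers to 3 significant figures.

Q = 17.9 × 36720 = 6.573×10^5 C; n(e⁻) = 6.573×10^5 / 96500 = 6.811 mol
Cathode: Ni²⁺ + 2e⁻ → Ni → n(Ni) = 6.811/2 = 3.406 mol → 200 g
Anode: 2H₂O → O₂ + 4H⁺ + 4e⁻ → n(O₂) = 6.811/4 = 1.703 mol → 38.1 L

200 g Ni; 38.1 L O₂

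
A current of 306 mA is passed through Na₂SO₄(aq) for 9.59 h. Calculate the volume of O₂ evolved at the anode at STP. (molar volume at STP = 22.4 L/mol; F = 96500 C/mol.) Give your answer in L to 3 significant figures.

Q = It = 0.306 × 34524 = 10560 C
n(e⁻) = 10560 / 96500 = 0.1094 mol
2H₂O → O₂ + 4H⁺ + 4e⁻, so n(O₂) = 0.1094 / 4 = 0.02735 mol
V = 0.02735 × 22.4 = 0.6126 L

0.613 L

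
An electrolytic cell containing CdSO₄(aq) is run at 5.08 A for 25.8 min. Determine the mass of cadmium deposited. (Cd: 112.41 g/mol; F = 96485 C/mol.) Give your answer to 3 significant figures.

Q = 5.08 A × 1548 s = 7864 C
n(e⁻) = 7864 / 96485 = 0.08150 mol
Cd²⁺ + 2e⁻ → Cd, so n(Cd) = 0.08150 / 2 = 0.04075 mol
m = 0.04075 × 112.41 = 4.58 g

4.58 g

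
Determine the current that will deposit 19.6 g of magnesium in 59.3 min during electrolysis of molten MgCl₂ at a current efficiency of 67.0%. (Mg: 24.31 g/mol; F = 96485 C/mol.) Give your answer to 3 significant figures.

65.3 A

n(Mg) = 19.6 / 24.31 = 0.8063 mol
Mg²⁺ + 2e⁻ → Mg, so n(e⁻) = 2 × 0.8063 = 1.613 mol
Q = 1.613 × 96485 / 0.670 = 2.323×10^5 C
I = Q / t = 2.323×10^5 / 3558 s = 65.3 A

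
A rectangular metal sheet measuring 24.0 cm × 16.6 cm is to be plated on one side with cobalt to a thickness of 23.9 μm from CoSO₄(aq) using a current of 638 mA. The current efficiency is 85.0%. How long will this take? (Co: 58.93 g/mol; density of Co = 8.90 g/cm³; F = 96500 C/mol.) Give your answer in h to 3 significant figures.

14.2 h

Plated area = 24.0 × 16.6 = 398.4 cm²
Volume = 398.4 × 23.9×10⁻⁴ cm = 0.9522 cm³
m(Co) = 0.9522 × 8.90 = 8.475 g
n(Co) = 8.475 / 58.93 = 0.1438 mol; n(e⁻) = 2 × 0.1438 = 0.2876 mol
Q = 0.2876 × 96500 / 0.850 = 32650 C
t = 32650 / 0.638 = 51180 s = 14.2 h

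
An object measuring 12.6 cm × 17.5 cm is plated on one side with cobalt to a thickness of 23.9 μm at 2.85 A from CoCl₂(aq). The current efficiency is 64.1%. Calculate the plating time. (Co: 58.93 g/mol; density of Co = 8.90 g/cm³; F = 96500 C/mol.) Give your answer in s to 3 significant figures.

Plated area = 12.6 × 17.5 = 220.5 cm²
Volume = 220.5 × 23.9×10⁻⁴ cm = 0.5270 cm³
m(Co) = 0.5270 × 8.90 = 4.690 g
n(Co) = 4.690 / 58.93 = 0.07959 mol; n(e⁻) = 2 × 0.07959 = 0.1592 mol
Q = 0.1592 × 96500 / 0.641 = 23970 C
t = 23970 / 2.85 = 8411 s

8410 s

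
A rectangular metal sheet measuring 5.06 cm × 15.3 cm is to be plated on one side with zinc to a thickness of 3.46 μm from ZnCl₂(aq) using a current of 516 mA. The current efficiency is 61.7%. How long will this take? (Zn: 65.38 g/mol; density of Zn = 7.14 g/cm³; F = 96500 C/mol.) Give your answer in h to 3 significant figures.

0.493 h

Plated area = 5.06 × 15.3 = 77.42 cm²
Volume = 77.42 × 3.46×10⁻⁴ cm = 0.02679 cm³
m(Zn) = 0.02679 × 7.14 = 0.1913 g
n(Zn) = 0.1913 / 65.38 = 0.002926 mol; n(e⁻) = 2 × 0.002926 = 0.005852 mol
Q = 0.005852 × 96500 / 0.617 = 915.3 C
t = 915.3 / 0.516 = 1774 s = 0.493 h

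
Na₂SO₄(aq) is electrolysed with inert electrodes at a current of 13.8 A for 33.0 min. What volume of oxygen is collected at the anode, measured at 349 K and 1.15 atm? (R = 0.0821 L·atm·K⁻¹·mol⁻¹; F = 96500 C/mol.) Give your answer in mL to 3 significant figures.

1760 mL

Q = It = 13.8 × 1980 = 27320 C
Moles of electrons = 27320 / 96500 = 0.2831 mol
2H₂O → O₂ + 4H⁺ + 4e⁻, so n(O₂) = 0.2831 / 4 = 0.07078 mol
V = nRT/P = 0.07078 × 0.0821 × 349 / 1.15 = 1.764 L
= 1760 mL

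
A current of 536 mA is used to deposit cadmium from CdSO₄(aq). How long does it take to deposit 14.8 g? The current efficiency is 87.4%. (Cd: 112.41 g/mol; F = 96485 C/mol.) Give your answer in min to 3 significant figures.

904 min

n(Cd) = 14.8 / 112.41 = 0.1317 mol
Cd²⁺ + 2e⁻ → Cd, so n(e⁻) = 2 × 0.1317 = 0.2634 mol
Q = 0.2634 × 96485 / 0.874 = 29080 C
t = Q / I = 29080 / 0.536 = 54250 s = 904 min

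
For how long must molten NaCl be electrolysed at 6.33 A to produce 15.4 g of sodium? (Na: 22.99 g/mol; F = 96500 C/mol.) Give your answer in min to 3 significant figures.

170 min

n(Na) = 15.4 / 22.99 = 0.6699 mol
Na⁺ + e⁻ → Na, so n(e⁻) = 0.6699 mol
Q = 0.6699 × 96500 = 64650 C
t = Q / I = 64650 / 6.33 = 10210 s = 170 min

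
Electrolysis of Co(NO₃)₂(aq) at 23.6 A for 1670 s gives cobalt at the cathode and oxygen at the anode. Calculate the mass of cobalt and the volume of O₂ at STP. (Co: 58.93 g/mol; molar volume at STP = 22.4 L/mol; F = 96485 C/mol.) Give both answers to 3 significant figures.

Q = 23.6 × 1670 = 39410 C; n(e⁻) = 39410 / 96485 = 0.4085 mol
Cathode: Co²⁺ + 2e⁻ → Co → n(Co) = 0.4085/2 = 0.2043 mol → 12.0 g
Anode: 2H₂O → O₂ + 4H⁺ + 4e⁻ → n(O₂) = 0.4085/4 = 0.1021 mol → 2.29 L

12.0 g Co; 2.29 L O₂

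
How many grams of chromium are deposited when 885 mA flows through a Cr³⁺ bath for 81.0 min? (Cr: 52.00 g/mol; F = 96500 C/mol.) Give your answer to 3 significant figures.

Q = 0.885 A × 4860 s = 4301 C
n(e⁻) = 4301 / 96500 = 0.04457 mol
Cr³⁺ + 3e⁻ → Cr, so n(Cr) = 0.04457 / 3 = 0.01486 mol
m = 0.01486 × 52.00 = 0.773 g

0.773 g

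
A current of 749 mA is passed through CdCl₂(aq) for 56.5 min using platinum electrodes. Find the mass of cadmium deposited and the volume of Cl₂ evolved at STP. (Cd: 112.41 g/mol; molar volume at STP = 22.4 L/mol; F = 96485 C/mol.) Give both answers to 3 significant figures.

1.48 g Cd; 0.295 L Cl₂

Q = 0.749 × 3390 = 2539 C; n(e⁻) = 2539 / 96485 = 0.02631 mol
Cathode: Cd²⁺ + 2e⁻ → Cd → n(Cd) = 0.02631/2 = 0.01316 mol → 1.48 g
Anode: 2Cl⁻ → Cl₂ + 2e⁻ → n(Cl₂) = 0.02631/2 = 0.01316 mol → 0.295 L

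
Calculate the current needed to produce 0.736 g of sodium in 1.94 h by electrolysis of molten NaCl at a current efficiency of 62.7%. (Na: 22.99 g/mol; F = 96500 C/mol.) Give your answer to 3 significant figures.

n(Na) = 0.736 / 22.99 = 0.03201 mol
Na⁺ + e⁻ → Na, so n(e⁻) = 0.03201 mol
Q = 0.03201 × 96500 / 0.627 = 4927 C
I = Q / t = 4927 / 6984 s = 0.705 A

0.705 A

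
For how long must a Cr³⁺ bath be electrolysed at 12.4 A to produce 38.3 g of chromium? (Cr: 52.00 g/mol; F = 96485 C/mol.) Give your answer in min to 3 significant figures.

n(Cr) = 38.3 / 52.00 = 0.7365 mol
Cr³⁺ + 3e⁻ → Cr, so n(e⁻) = 3 × 0.7365 = 2.210 mol
Q = 2.210 × 96485 = 2.132×10^5 C
t = Q / I = 2.132×10^5 / 12.4 = 17190 s = 287 min

287 min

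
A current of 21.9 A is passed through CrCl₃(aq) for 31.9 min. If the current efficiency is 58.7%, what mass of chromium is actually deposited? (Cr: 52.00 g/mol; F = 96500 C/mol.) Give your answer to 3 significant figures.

Q = 21.9 × 1914 = 41920 C
n(e⁻) = 41920 / 96500 = 0.4344 mol
Cr³⁺ + 3e⁻ → Cr, so theoretical m(Cr) = 0.1448 × 52.00 = 7.530 g
Actual mass = 58.7% × 7.530 = 4.42 g

4.42 g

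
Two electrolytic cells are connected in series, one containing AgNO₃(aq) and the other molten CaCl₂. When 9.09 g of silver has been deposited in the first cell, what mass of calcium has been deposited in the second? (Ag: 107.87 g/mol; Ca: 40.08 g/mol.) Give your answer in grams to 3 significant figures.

n(Ag) = 9.09 / 107.87 = 0.08427 mol
Ag⁺ + e⁻ → Ag, so n(e⁻) = 0.08427 mol
In series, the same 0.08427 mol of electrons flows through the second cell.
Ca²⁺ + 2e⁻ → Ca, so n(Ca) = 0.08427 / 2 = 0.04214 mol
m(Ca) = 0.04214 × 40.08 = 1.69 g

1.69 g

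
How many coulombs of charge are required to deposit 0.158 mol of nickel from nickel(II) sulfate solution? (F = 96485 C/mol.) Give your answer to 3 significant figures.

Ni²⁺ + 2e⁻ → Ni, so n(e⁻) = 2 × 0.158 = 0.3160 mol
Q = 0.3160 × 96485 = 30490 C

30500 C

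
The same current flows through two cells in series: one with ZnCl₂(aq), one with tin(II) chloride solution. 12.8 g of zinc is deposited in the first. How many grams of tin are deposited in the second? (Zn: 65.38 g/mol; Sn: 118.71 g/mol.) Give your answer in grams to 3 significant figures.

23.2 g

n(Zn) = 12.8 / 65.38 = 0.1958 mol
Zn²⁺ + 2e⁻ → Zn, so n(e⁻) = 2 × 0.1958 = 0.3916 mol
The cells are in series, so the same charge (and hence the same n(e⁻) = 0.3916 mol) passes through both.
Sn²⁺ + 2e⁻ → Sn, so n(Sn) = 0.3916 / 2 = 0.1958 mol
m(Sn) = 0.1958 × 118.71 = 23.2 g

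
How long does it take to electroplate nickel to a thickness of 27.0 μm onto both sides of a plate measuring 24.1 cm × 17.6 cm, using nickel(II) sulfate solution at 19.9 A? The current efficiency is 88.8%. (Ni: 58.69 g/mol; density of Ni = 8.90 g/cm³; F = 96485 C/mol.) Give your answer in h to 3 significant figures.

Plated area = 2 × 24.1 × 17.6 = 848.3 cm²
Volume = 848.3 × 27.0×10⁻⁴ cm = 2.290 cm³
m(Ni) = 2.290 × 8.90 = 20.38 g
n(Ni) = 20.38 / 58.69 = 0.3472 mol; n(e⁻) = 2 × 0.3472 = 0.6944 mol
Q = 0.6944 × 96485 / 0.888 = 75450 C
t = 75450 / 19.9 = 3791 s = 1.05 h

1.05 h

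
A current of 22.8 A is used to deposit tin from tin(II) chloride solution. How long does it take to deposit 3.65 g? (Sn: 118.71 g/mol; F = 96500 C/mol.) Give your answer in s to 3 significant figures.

n(Sn) = 3.65 / 118.71 = 0.03075 mol
Sn²⁺ + 2e⁻ → Sn, so n(e⁻) = 2 × 0.03075 = 0.06150 mol
Q = 0.06150 × 96500 = 5935 C
t = Q / I = 5935 / 22.8 = 260.3 s

260 s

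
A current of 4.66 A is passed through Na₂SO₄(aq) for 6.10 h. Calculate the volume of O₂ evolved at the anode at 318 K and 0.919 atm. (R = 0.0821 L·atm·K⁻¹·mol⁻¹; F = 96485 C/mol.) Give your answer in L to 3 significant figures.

7.53 L

Q = 4.66 A × 21960 s = 1.023×10^5 C
n(e⁻) = Q/F = 1.023×10^5/96485 = 1.060 mol
2H₂O → O₂ + 4H⁺ + 4e⁻, so n(O₂) = 1.060 / 4 = 0.2650 mol
V = nRT/P = 0.2650 × 0.0821 × 318 / 0.919 = 7.528 L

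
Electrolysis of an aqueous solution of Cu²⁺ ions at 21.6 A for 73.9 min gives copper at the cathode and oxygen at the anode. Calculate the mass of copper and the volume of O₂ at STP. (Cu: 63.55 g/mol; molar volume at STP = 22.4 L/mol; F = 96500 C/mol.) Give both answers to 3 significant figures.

Q = 21.6 × 4434 = 95770 C; n(e⁻) = 95770 / 96500 = 0.9924 mol
Cathode: Cu²⁺ + 2e⁻ → Cu → n(Cu) = 0.9924/2 = 0.4962 mol → 31.5 g
Anode: 2H₂O → O₂ + 4H⁺ + 4e⁻ → n(O₂) = 0.9924/4 = 0.2481 mol → 5.56 L

31.5 g Cu; 5.56 L O₂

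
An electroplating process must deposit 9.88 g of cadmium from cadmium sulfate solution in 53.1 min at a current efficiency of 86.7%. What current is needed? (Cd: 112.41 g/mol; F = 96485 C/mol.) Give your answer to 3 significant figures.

n(Cd) = 9.88 / 112.41 = 0.08789 mol
Cd²⁺ + 2e⁻ → Cd, so n(e⁻) = 2 × 0.08789 = 0.1758 mol
Q = 0.1758 × 96485 / 0.867 = 19560 C
I = Q / t = 19560 / 3186 s = 6.14 A

6.14 A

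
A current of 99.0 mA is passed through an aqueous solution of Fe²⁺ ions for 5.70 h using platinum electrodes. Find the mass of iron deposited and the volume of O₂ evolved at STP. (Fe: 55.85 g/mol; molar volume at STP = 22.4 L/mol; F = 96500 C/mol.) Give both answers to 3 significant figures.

Q = 0.0990 × 20520 = 2031 C; n(e⁻) = 2031 / 96500 = 0.02105 mol
Cathode: Fe²⁺ + 2e⁻ → Fe → n(Fe) = 0.02105/2 = 0.01053 mol → 0.588 g
Anode: 2H₂O → O₂ + 4H⁺ + 4e⁻ → n(O₂) = 0.02105/4 = 0.005263 mol → 0.118 L

0.588 g Fe; 0.118 L O₂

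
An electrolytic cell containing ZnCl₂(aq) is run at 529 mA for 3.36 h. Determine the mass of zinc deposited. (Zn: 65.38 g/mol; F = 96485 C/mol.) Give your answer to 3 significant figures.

2.17 g

Q = It = 0.529 × 12096 = 6399 C
Moles of electrons = 6399 / 96485 = 0.06632 mol
Zn²⁺ + 2e⁻ → Zn, so n(Zn) = 0.06632 / 2 = 0.03316 mol
m = 0.03316 × 65.38 = 2.17 g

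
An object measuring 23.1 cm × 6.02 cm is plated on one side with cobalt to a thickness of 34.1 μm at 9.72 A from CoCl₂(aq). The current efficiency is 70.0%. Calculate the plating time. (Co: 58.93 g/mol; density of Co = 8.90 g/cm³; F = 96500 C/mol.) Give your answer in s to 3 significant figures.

Plated area = 23.1 × 6.02 = 139.1 cm²
Volume = 139.1 × 34.1×10⁻⁴ cm = 0.4743 cm³
m(Co) = 0.4743 × 8.90 = 4.221 g
n(Co) = 4.221 / 58.93 = 0.07163 mol; n(e⁻) = 2 × 0.07163 = 0.1433 mol
Q = 0.1433 × 96500 / 0.700 = 19750 C
t = 19750 / 9.72 = 2032 s

2030 s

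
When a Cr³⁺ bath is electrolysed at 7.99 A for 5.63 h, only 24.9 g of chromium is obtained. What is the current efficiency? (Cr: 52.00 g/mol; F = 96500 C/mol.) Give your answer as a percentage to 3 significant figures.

Q = 7.99 × 20268 = 1.619×10^5 C
n(e⁻) = 1.619×10^5 / 96500 = 1.678 mol
Cr³⁺ + 3e⁻ → Cr, so theoretical n(Cr) = 0.5593 mol → 29.08 g
Efficiency = 24.9 / 29.08 = 0.8563 = 85.6%

85.6%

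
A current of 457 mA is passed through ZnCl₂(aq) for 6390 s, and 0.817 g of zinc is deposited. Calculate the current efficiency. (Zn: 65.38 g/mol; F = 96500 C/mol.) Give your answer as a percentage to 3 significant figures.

82.6%

Q = 0.457 × 6390 = 2920 C
n(e⁻) = 2920 / 96500 = 0.03026 mol
Zn²⁺ + 2e⁻ → Zn, so theoretical n(Zn) = 0.01513 mol → 0.9892 g
Efficiency = 0.817 / 0.9892 = 0.8259 = 82.6%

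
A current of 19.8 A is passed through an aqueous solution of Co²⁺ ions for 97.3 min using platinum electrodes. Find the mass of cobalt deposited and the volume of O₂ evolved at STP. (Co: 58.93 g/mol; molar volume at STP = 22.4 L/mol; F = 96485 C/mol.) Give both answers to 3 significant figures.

Q = 19.8 × 5838 = 1.156×10^5 C; n(e⁻) = 1.156×10^5 / 96485 = 1.198 mol
Cathode: Co²⁺ + 2e⁻ → Co → n(Co) = 1.198/2 = 0.5990 mol → 35.3 g
Anode: 2H₂O → O₂ + 4H⁺ + 4e⁻ → n(O₂) = 1.198/4 = 0.2995 mol → 6.71 L

35.3 g Co; 6.71 L O₂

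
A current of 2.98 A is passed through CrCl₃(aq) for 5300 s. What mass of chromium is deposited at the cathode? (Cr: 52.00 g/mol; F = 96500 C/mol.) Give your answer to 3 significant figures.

Q = 2.98 A × 5300 s = 15790 C
Moles of electrons = 15790 / 96500 = 0.1636 mol
Cr³⁺ + 3e⁻ → Cr, so n(Cr) = 0.1636 / 3 = 0.05453 mol
m = 0.05453 × 52.00 = 2.84 g

2.84 g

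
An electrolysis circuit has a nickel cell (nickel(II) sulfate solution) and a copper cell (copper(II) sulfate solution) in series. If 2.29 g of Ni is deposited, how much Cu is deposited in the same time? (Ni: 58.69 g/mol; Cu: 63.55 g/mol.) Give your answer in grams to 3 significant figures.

n(Ni) = 2.29 / 58.69 = 0.03902 mol
Ni²⁺ + 2e⁻ → Ni, so n(e⁻) = 2 × 0.03902 = 0.07804 mol
The cells are in series, so the same charge (and hence the same n(e⁻) = 0.07804 mol) passes through both.
Cu²⁺ + 2e⁻ → Cu, so n(Cu) = 0.07804 / 2 = 0.03902 mol
m(Cu) = 0.03902 × 63.55 = 2.48 g

2.48 g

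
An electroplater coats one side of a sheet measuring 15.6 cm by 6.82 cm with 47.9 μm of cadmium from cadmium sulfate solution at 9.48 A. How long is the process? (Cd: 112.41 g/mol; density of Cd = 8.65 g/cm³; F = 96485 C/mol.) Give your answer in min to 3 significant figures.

13.3 min

Plated area = 15.6 × 6.82 = 106.4 cm²
Volume = 106.4 × 47.9×10⁻⁴ cm = 0.5097 cm³
m(Cd) = 0.5097 × 8.65 = 4.409 g
n(Cd) = 4.409 / 112.41 = 0.03922 mol; n(e⁻) = 2 × 0.03922 = 0.07844 mol
Q = 0.07844 × 96485 = 7568 C
t = 7568 / 9.48 = 798.3 s = 13.3 min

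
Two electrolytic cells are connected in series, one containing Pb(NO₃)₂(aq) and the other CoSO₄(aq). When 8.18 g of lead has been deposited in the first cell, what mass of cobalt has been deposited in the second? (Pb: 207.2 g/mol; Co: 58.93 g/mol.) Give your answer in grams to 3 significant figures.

n(Pb) = 8.18 / 207.2 = 0.03948 mol
Pb²⁺ + 2e⁻ → Pb, so n(e⁻) = 2 × 0.03948 = 0.07896 mol
Same current for the same time ⇒ same n(e⁻) = 0.07896 mol in both cells.
Co²⁺ + 2e⁻ → Co, so n(Co) = 0.07896 / 2 = 0.03948 mol
m(Co) = 0.03948 × 58.93 = 2.33 g

2.33 g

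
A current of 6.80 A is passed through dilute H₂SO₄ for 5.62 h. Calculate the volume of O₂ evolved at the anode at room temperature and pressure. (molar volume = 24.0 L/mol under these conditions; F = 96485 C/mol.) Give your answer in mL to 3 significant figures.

Q = 6.80 A × 20232 s = 1.376×10^5 C
Moles of electrons = 1.376×10^5 / 96485 = 1.426 mol
2H₂O → O₂ + 4H⁺ + 4e⁻, so n(O₂) = 1.426 / 4 = 0.3565 mol
V = 0.3565 × 24.0 = 8.556 L
= 8560 mL

8560 mL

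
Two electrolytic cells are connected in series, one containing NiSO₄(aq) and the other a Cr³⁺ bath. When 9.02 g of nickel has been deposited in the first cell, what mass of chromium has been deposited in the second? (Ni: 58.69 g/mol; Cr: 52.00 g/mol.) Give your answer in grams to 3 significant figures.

5.33 g

n(Ni) = 9.02 / 58.69 = 0.1537 mol
Ni²⁺ + 2e⁻ → Ni, so n(e⁻) = 2 × 0.1537 = 0.3074 mol
In series, the same 0.3074 mol of electrons flows through the second cell.
Cr³⁺ + 3e⁻ → Cr, so n(Cr) = 0.3074 / 3 = 0.1025 mol
m(Cr) = 0.1025 × 52.00 = 5.33 g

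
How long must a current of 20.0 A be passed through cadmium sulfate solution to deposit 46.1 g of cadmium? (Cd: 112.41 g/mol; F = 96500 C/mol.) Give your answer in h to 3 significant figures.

1.10 h

n(Cd) = 46.1 / 112.41 = 0.4101 mol
Cd²⁺ + 2e⁻ → Cd, so n(e⁻) = 2 × 0.4101 = 0.8202 mol
Q = 0.8202 × 96500 = 79150 C
t = Q / I = 79150 / 20.0 = 3958 s = 1.10 h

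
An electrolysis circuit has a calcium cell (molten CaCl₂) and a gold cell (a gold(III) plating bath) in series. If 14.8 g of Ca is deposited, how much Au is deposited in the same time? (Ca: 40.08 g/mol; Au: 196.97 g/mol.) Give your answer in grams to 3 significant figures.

48.5 g

n(Ca) = 14.8 / 40.08 = 0.3693 mol
Ca²⁺ + 2e⁻ → Ca, so n(e⁻) = 2 × 0.3693 = 0.7386 mol
The cells are in series, so the same charge (and hence the same n(e⁻) = 0.7386 mol) passes through both.
Au³⁺ + 3e⁻ → Au, so n(Au) = 0.7386 / 3 = 0.2462 mol
m(Au) = 0.2462 × 196.97 = 48.5 g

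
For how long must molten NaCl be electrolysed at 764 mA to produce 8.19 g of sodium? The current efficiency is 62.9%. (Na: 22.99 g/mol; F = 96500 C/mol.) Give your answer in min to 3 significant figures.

n(Na) = 8.19 / 22.99 = 0.3562 mol
Na⁺ + e⁻ → Na, so n(e⁻) = 0.3562 mol
Q = 0.3562 × 96500 / 0.629 = 54650 C
t = Q / I = 54650 / 0.764 = 71530 s = 1190 min

1190 min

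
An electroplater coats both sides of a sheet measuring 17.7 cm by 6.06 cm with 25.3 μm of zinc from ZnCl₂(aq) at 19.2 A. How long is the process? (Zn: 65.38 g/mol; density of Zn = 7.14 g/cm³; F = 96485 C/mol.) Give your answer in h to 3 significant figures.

Plated area = 2 × 17.7 × 6.06 = 214.5 cm²
Volume = 214.5 × 25.3×10⁻⁴ cm = 0.5427 cm³
m(Zn) = 0.5427 × 7.14 = 3.875 g
n(Zn) = 3.875 / 65.38 = 0.05927 mol; n(e⁻) = 2 × 0.05927 = 0.1185 mol
Q = 0.1185 × 96485 = 11430 C
t = 11430 / 19.2 = 595.3 s = 0.165 h

0.165 h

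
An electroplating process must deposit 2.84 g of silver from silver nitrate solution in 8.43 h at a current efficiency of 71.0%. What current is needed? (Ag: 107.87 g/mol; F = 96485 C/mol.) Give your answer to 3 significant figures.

n(Ag) = 2.84 / 107.87 = 0.02633 mol
Ag⁺ + e⁻ → Ag, so n(e⁻) = 0.02633 mol
Q = 0.02633 × 96485 / 0.710 = 3578 C
I = Q / t = 3578 / 30348 s = 0.118 A

0.118 A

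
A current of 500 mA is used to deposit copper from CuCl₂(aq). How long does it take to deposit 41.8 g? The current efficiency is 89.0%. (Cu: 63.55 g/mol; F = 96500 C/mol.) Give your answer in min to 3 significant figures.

4750 min

n(Cu) = 41.8 / 63.55 = 0.6577 mol
Cu²⁺ + 2e⁻ → Cu, so n(e⁻) = 2 × 0.6577 = 1.315 mol
Q = 1.315 × 96500 / 0.890 = 1.426×10^5 C
t = Q / I = 1.426×10^5 / 0.500 = 2.852×10^5 s = 4750 min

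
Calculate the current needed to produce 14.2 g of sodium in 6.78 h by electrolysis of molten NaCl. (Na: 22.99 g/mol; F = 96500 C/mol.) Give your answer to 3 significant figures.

n(Na) = 14.2 / 22.99 = 0.6177 mol
Na⁺ + e⁻ → Na, so n(e⁻) = 0.6177 mol
Q = 0.6177 × 96500 = 59610 C
I = Q / t = 59610 / 24408 s = 2.44 A

2.44 A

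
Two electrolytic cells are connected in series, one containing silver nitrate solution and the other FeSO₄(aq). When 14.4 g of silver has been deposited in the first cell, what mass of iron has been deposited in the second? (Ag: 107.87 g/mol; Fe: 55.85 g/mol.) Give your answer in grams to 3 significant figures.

n(Ag) = 14.4 / 107.87 = 0.1335 mol
Ag⁺ + e⁻ → Ag, so n(e⁻) = 0.1335 mol
The cells are in series, so the same charge (and hence the same n(e⁻) = 0.1335 mol) passes through both.
Fe²⁺ + 2e⁻ → Fe, so n(Fe) = 0.1335 / 2 = 0.06675 mol
m(Fe) = 0.06675 × 55.85 = 3.73 g

3.73 g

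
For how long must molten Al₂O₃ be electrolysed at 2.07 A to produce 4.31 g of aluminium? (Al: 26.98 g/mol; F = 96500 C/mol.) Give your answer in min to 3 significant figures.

372 min

n(Al) = 4.31 / 26.98 = 0.1597 mol
Al³⁺ + 3e⁻ → Al, so n(e⁻) = 3 × 0.1597 = 0.4791 mol
Q = 0.4791 × 96500 = 46230 C
t = Q / I = 46230 / 2.07 = 22330 s = 372 min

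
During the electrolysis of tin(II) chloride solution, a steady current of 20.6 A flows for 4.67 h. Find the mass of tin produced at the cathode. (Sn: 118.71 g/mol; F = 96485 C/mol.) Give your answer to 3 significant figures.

Q = It = 20.6 × 16812 = 3.463×10^5 C
n(e⁻) = 3.463×10^5 / 96485 = 3.589 mol
Sn²⁺ + 2e⁻ → Sn, so n(Sn) = 3.589 / 2 = 1.795 mol
m = 1.795 × 118.71 = 213 g

213 g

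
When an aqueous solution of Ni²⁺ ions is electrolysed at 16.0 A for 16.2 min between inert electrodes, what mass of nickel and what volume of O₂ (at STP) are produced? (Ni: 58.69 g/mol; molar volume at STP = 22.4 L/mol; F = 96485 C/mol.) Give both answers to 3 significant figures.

4.73 g Ni; 0.903 L O₂

Q = 16.0 × 972 = 15550 C; n(e⁻) = 15550 / 96485 = 0.1612 mol
Cathode: Ni²⁺ + 2e⁻ → Ni → n(Ni) = 0.1612/2 = 0.08060 mol → 4.73 g
Anode: 2H₂O → O₂ + 4H⁺ + 4e⁻ → n(O₂) = 0.1612/4 = 0.04030 mol → 0.903 L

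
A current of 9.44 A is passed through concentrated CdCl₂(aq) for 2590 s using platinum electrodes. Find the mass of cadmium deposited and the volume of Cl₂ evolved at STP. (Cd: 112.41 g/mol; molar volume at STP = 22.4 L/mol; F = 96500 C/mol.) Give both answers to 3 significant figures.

Q = 9.44 × 2590 = 24450 C; n(e⁻) = 24450 / 96500 = 0.2534 mol
Cathode: Cd²⁺ + 2e⁻ → Cd → n(Cd) = 0.2534/2 = 0.1267 mol → 14.2 g
Anode: 2Cl⁻ → Cl₂ + 2e⁻ → n(Cl₂) = 0.2534/2 = 0.1267 mol → 2.84 L

14.2 g Cd; 2.84 L Cl₂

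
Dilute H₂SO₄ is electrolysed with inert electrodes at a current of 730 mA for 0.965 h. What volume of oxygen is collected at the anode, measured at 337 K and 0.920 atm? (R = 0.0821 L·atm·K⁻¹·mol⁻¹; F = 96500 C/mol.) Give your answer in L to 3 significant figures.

Charge passed = 0.730 × 3474 = 2536 C
Moles of electrons = 2536 / 96500 = 0.02628 mol
2H₂O → O₂ + 4H⁺ + 4e⁻, so n(O₂) = 0.02628 / 4 = 0.006570 mol
V = nRT/P = 0.006570 × 0.0821 × 337 / 0.920 = 0.1976 L

0.198 L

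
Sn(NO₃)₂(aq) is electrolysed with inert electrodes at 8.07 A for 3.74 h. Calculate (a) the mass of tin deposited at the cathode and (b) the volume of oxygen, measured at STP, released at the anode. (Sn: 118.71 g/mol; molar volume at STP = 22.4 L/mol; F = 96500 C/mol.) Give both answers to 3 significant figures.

Q = 8.07 × 13464 = 1.087×10^5 C; n(e⁻) = 1.087×10^5 / 96500 = 1.126 mol
Cathode: Sn²⁺ + 2e⁻ → Sn → n(Sn) = 1.126/2 = 0.5630 mol → 66.8 g
Anode: 2H₂O → O₂ + 4H⁺ + 4e⁻ → n(O₂) = 1.126/4 = 0.2815 mol → 6.31 L

66.8 g Sn; 6.31 L O₂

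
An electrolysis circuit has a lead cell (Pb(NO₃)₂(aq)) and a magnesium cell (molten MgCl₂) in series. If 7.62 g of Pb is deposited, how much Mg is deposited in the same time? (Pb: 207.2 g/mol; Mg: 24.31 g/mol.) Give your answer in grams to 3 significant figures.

0.894 g

n(Pb) = 7.62 / 207.2 = 0.03678 mol
Pb²⁺ + 2e⁻ → Pb, so n(e⁻) = 2 × 0.03678 = 0.07356 mol
Same current for the same time ⇒ same n(e⁻) = 0.07356 mol in both cells.
Mg²⁺ + 2e⁻ → Mg, so n(Mg) = 0.07356 / 2 = 0.03678 mol
m(Mg) = 0.03678 × 24.31 = 0.894 g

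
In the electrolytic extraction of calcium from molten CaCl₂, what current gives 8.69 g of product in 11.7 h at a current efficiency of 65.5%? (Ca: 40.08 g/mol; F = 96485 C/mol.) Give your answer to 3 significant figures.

n(Ca) = 8.69 / 40.08 = 0.2168 mol
Ca²⁺ + 2e⁻ → Ca, so n(e⁻) = 2 × 0.2168 = 0.4336 mol
Q = 0.4336 × 96485 / 0.655 = 63870 C
I = Q / t = 63870 / 42120 s = 1.52 A

1.52 A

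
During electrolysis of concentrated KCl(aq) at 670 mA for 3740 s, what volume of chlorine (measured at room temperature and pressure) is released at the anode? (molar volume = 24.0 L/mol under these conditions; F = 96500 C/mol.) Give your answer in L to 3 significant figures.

Q = 0.670 A × 3740 s = 2506 C
n(e⁻) = Q/F = 2506/96500 = 0.02597 mol
2Cl⁻ → Cl₂ + 2e⁻, so n(Cl₂) = 0.02597 / 2 = 0.01299 mol
V = 0.01299 × 24.0 = 0.3118 L

0.312 L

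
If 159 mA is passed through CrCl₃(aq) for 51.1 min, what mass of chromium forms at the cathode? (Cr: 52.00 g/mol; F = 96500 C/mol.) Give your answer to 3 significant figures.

0.0876 g

Q = It = 0.159 × 3066 = 487.5 C
n(e⁻) = Q/F = 487.5/96500 = 0.005052 mol
Cr³⁺ + 3e⁻ → Cr, so n(Cr) = 0.005052 / 3 = 0.001684 mol
m = 0.001684 × 52.00 = 0.0876 g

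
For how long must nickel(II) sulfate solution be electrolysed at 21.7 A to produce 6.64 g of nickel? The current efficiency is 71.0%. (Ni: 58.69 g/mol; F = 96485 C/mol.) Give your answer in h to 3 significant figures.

n(Ni) = 6.64 / 58.69 = 0.1131 mol
Ni²⁺ + 2e⁻ → Ni, so n(e⁻) = 2 × 0.1131 = 0.2262 mol
Q = 0.2262 × 96485 / 0.710 = 30740 C
t = Q / I = 30740 / 21.7 = 1417 s = 0.394 h

0.394 h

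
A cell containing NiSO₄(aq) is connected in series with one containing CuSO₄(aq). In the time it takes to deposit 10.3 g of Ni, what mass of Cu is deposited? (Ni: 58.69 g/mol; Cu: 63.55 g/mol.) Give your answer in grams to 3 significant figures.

11.2 g

n(Ni) = 10.3 / 58.69 = 0.1755 mol
Ni²⁺ + 2e⁻ → Ni, so n(e⁻) = 2 × 0.1755 = 0.3510 mol
Same current for the same time ⇒ same n(e⁻) = 0.3510 mol in both cells.
Cu²⁺ + 2e⁻ → Cu, so n(Cu) = 0.3510 / 2 = 0.1755 mol
m(Cu) = 0.1755 × 63.55 = 11.2 g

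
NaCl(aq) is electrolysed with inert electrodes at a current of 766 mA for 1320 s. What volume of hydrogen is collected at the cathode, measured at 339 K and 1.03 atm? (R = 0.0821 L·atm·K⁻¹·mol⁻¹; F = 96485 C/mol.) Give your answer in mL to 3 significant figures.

Q = 0.766 A × 1320 s = 1011 C
n(e⁻) = 1011 / 96485 = 0.01048 mol
2H⁺ + 2e⁻ → H₂, so n(H₂) = 0.01048 / 2 = 0.005240 mol
V = nRT/P = 0.005240 × 0.0821 × 339 / 1.03 = 0.1416 L
= 142 mL

142 mL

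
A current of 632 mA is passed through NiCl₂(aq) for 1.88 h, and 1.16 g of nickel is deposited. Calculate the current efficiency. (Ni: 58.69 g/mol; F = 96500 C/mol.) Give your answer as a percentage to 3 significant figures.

89.2%

Q = 0.632 × 6768 = 4277 C
n(e⁻) = 4277 / 96500 = 0.04432 mol
Ni²⁺ + 2e⁻ → Ni, so theoretical n(Ni) = 0.02216 mol → 1.301 g
Efficiency = 1.16 / 1.301 = 0.8916 = 89.2%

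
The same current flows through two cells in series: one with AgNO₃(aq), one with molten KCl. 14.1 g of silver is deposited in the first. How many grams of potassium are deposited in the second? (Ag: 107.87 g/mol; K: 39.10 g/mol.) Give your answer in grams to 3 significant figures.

n(Ag) = 14.1 / 107.87 = 0.1307 mol
Ag⁺ + e⁻ → Ag, so n(e⁻) = 0.1307 mol
In series, the same 0.1307 mol of electrons flows through the second cell.
K⁺ + e⁻ → K, so n(K) = 0.1307 mol
m(K) = 0.1307 × 39.10 = 5.11 g

5.11 g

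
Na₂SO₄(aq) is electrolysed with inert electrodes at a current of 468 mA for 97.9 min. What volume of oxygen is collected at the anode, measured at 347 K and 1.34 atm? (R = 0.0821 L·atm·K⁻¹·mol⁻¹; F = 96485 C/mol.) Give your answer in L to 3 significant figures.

0.151 L

Q = 0.468 A × 5874 s = 2749 C
Moles of electrons = 2749 / 96485 = 0.02849 mol
2H₂O → O₂ + 4H⁺ + 4e⁻, so n(O₂) = 0.02849 / 4 = 0.007123 mol
V = nRT/P = 0.007123 × 0.0821 × 347 / 1.34 = 0.1514 L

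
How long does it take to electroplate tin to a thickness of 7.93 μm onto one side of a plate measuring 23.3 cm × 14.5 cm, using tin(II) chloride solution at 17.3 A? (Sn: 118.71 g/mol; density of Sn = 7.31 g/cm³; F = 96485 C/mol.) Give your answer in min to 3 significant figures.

3.07 min

Plated area = 23.3 × 14.5 = 337.9 cm²
Volume = 337.9 × 7.93×10⁻⁴ cm = 0.2680 cm³
m(Sn) = 0.2680 × 7.31 = 1.959 g
n(Sn) = 1.959 / 118.71 = 0.01650 mol; n(e⁻) = 2 × 0.01650 = 0.03300 mol
Q = 0.03300 × 96485 = 3184 C
t = 3184 / 17.3 = 184.0 s = 3.07 min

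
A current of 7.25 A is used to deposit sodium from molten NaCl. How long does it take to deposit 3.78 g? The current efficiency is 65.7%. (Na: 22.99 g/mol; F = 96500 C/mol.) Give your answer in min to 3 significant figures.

55.5 min

n(Na) = 3.78 / 22.99 = 0.1644 mol
Na⁺ + e⁻ → Na, so n(e⁻) = 0.1644 mol
Q = 0.1644 × 96500 / 0.657 = 24150 C
t = Q / I = 24150 / 7.25 = 3331 s = 55.5 min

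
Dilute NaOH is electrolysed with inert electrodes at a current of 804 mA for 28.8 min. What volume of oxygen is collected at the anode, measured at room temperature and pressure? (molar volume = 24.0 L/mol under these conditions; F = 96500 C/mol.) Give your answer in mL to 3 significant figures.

Q = 0.804 A × 1728 s = 1389 C
n(e⁻) = 1389 / 96500 = 0.01439 mol
2H₂O → O₂ + 4H⁺ + 4e⁻, so n(O₂) = 0.01439 / 4 = 0.003598 mol
V = 0.003598 × 24.0 = 0.08635 L
= 86.4 mL

86.4 mL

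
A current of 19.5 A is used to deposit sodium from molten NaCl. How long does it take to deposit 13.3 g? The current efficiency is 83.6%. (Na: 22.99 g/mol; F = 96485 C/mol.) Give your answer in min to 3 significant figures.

57.1 min

n(Na) = 13.3 / 22.99 = 0.5785 mol
Na⁺ + e⁻ → Na, so n(e⁻) = 0.5785 mol
Q = 0.5785 × 96485 / 0.836 = 66770 C
t = Q / I = 66770 / 19.5 = 3424 s = 57.1 min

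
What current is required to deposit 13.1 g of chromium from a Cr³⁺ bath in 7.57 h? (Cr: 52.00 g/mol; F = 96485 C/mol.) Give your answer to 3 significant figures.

n(Cr) = 13.1 / 52.00 = 0.2519 mol
Cr³⁺ + 3e⁻ → Cr, so n(e⁻) = 3 × 0.2519 = 0.7557 mol
Q = 0.7557 × 96485 = 72910 C
I = Q / t = 72910 / 27252 s = 2.68 A

2.68 A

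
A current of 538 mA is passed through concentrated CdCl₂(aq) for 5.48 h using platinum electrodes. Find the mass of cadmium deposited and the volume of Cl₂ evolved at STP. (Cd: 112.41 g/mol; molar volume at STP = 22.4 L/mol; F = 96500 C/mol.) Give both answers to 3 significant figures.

Q = 0.538 × 19728 = 10610 C; n(e⁻) = 10610 / 96500 = 0.1099 mol
Cathode: Cd²⁺ + 2e⁻ → Cd → n(Cd) = 0.1099/2 = 0.05495 mol → 6.18 g
Anode: 2Cl⁻ → Cl₂ + 2e⁻ → n(Cl₂) = 0.1099/2 = 0.05495 mol → 1.23 L

6.18 g Cd; 1.23 L Cl₂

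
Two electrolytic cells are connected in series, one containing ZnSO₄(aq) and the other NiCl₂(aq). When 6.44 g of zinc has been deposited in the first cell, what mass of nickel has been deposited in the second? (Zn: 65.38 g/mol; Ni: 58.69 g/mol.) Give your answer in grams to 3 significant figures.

n(Zn) = 6.44 / 65.38 = 0.09850 mol
Zn²⁺ + 2e⁻ → Zn, so n(e⁻) = 2 × 0.09850 = 0.1970 mol
The cells are in series, so the same charge (and hence the same n(e⁻) = 0.1970 mol) passes through both.
Ni²⁺ + 2e⁻ → Ni, so n(Ni) = 0.1970 / 2 = 0.09850 mol
m(Ni) = 0.09850 × 58.69 = 5.78 g

5.78 g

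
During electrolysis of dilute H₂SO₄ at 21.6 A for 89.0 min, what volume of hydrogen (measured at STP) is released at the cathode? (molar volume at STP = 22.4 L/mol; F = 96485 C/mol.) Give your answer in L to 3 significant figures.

13.4 L

Q = 21.6 A × 5340 s = 1.153×10^5 C
n(e⁻) = Q/F = 1.153×10^5/96485 = 1.195 mol
2H⁺ + 2e⁻ → H₂, so n(H₂) = 1.195 / 2 = 0.5975 mol
V = 0.5975 × 22.4 = 13.38 L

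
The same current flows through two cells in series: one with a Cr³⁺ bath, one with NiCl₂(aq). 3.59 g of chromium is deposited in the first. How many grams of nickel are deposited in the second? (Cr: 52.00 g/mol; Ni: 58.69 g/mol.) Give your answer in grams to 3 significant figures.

6.08 g

n(Cr) = 3.59 / 52.00 = 0.06904 mol
Cr³⁺ + 3e⁻ → Cr, so n(e⁻) = 3 × 0.06904 = 0.2071 mol
Same current for the same time ⇒ same n(e⁻) = 0.2071 mol in both cells.
Ni²⁺ + 2e⁻ → Ni, so n(Ni) = 0.2071 / 2 = 0.1036 mol
m(Ni) = 0.1036 × 58.69 = 6.08 g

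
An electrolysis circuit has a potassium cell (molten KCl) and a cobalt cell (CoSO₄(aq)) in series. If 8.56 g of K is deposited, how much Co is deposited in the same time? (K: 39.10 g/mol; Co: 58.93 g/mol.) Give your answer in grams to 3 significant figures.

n(K) = 8.56 / 39.10 = 0.2189 mol
K⁺ + e⁻ → K, so n(e⁻) = 0.2189 mol
The cells are in series, so the same charge (and hence the same n(e⁻) = 0.2189 mol) passes through both.
Co²⁺ + 2e⁻ → Co, so n(Co) = 0.2189 / 2 = 0.1095 mol
m(Co) = 0.1095 × 58.93 = 6.45 g

6.45 g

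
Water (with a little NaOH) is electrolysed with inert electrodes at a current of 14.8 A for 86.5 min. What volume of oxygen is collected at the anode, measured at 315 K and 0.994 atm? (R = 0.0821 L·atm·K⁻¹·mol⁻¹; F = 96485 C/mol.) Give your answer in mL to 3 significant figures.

5180 mL

Q = It = 14.8 × 5190 = 76810 C
n(e⁻) = 76810 / 96485 = 0.7961 mol
2H₂O → O₂ + 4H⁺ + 4e⁻, so n(O₂) = 0.7961 / 4 = 0.1990 mol
V = nRT/P = 0.1990 × 0.0821 × 315 / 0.994 = 5.178 L
= 5180 mL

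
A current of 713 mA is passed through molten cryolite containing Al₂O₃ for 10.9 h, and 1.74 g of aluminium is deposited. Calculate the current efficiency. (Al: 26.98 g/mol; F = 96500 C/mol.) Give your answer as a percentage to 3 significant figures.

Q = 0.713 × 39240 = 27980 C
n(e⁻) = 27980 / 96500 = 0.2899 mol
Al³⁺ + 3e⁻ → Al, so theoretical n(Al) = 0.09663 mol → 2.607 g
Efficiency = 1.74 / 2.607 = 0.6674 = 66.7%

66.7%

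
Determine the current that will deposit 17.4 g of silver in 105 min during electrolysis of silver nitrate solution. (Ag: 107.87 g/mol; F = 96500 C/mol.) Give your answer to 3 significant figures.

n(Ag) = 17.4 / 107.87 = 0.1613 mol
Ag⁺ + e⁻ → Ag, so n(e⁻) = 0.1613 mol
Q = 0.1613 × 96500 = 15570 C
I = Q / t = 15570 / 6300 s = 2.47 A

2.47 A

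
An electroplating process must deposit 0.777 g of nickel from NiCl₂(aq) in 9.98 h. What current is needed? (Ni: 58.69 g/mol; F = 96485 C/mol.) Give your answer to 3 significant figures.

0.0711 A

n(Ni) = 0.777 / 58.69 = 0.01324 mol
Ni²⁺ + 2e⁻ → Ni, so n(e⁻) = 2 × 0.01324 = 0.02648 mol
Q = 0.02648 × 96485 = 2555 C
I = Q / t = 2555 / 35928 s = 0.0711 A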